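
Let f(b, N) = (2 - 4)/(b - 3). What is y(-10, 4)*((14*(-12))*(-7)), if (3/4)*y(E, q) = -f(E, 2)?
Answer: -3136/13 ≈ -241.23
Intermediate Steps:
f(b, N) = -2/(-3 + b)
y(E, q) = 8/(3*(-3 + E)) (y(E, q) = 4*(-(-2)/(-3 + E))/3 = 4*(2/(-3 + E))/3 = 8/(3*(-3 + E)))
y(-10, 4)*((14*(-12))*(-7)) = (8/(3*(-3 - 10)))*((14*(-12))*(-7)) = ((8/3)/(-13))*(-168*(-7)) = ((8/3)*(-1/13))*1176 = -8/39*1176 = -3136/13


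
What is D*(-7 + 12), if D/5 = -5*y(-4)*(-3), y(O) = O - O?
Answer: 0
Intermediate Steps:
y(O) = 0
D = 0 (D = 5*(-5*0*(-3)) = 5*(0*(-3)) = 5*0 = 0)
D*(-7 + 12) = 0*(-7 + 12) = 0*5 = 0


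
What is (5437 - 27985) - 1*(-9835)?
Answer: -12713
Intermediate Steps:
(5437 - 27985) - 1*(-9835) = -22548 + 9835 = -12713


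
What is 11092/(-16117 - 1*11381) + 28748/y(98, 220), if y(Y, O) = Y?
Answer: 197356372/673701 ≈ 292.94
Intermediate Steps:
11092/(-16117 - 1*11381) + 28748/y(98, 220) = 11092/(-16117 - 1*11381) + 28748/98 = 11092/(-16117 - 11381) + 28748*(1/98) = 11092/(-27498) + 14374/49 = 11092*(-1/27498) + 14374/49 = -5546/13749 + 14374/49 = 197356372/673701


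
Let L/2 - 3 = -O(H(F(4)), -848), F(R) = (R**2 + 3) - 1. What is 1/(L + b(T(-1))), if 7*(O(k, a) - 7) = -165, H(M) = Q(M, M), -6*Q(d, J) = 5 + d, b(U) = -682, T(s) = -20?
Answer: -7/4500 ≈ -0.0015556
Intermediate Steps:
F(R) = 2 + R**2 (F(R) = (3 + R**2) - 1 = 2 + R**2)
Q(d, J) = -5/6 - d/6 (Q(d, J) = -(5 + d)/6 = -5/6 - d/6)
H(M) = -5/6 - M/6
O(k, a) = -116/7 (O(k, a) = 7 + (1/7)*(-165) = 7 - 165/7 = -116/7)
L = 274/7 (L = 6 + 2*(-1*(-116/7)) = 6 + 2*(116/7) = 6 + 232/7 = 274/7 ≈ 39.143)
1/(L + b(T(-1))) = 1/(274/7 - 682) = 1/(-4500/7) = -7/4500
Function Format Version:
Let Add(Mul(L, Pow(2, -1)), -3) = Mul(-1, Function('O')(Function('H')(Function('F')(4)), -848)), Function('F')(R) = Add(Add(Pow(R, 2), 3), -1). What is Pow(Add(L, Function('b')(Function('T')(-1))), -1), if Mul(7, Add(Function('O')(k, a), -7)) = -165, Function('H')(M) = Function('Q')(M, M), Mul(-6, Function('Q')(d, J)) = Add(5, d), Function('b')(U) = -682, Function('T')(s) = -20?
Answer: Rational(-7, 4500) ≈ -0.0015556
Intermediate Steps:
Function('F')(R) = Add(2, Pow(R, 2)) (Function('F')(R) = Add(Add(3, Pow(R, 2)), -1) = Add(2, Pow(R, 2)))
Function('Q')(d, J) = Add(Rational(-5, 6), Mul(Rational(-1, 6), d)) (Function('Q')(d, J) = Mul(Rational(-1, 6), Add(5, d)) = Add(Rational(-5, 6), Mul(Rational(-1, 6), d)))
Function('H')(M) = Add(Rational(-5, 6), Mul(Rational(-1, 6), M))
Function('O')(k, a) = Rational(-116, 7) (Function('O')(k, a) = Add(7, Mul(Rational(1, 7), -165)) = Add(7, Rational(-165, 7)) = Rational(-116, 7))
L = Rational(274, 7) (L = Add(6, Mul(2, Mul(-1, Rational(-116, 7)))) = Add(6, Mul(2, Rational(116, 7))) = Add(6, Rational(232, 7)) = Rational(274, 7) ≈ 39.143)
Pow(Add(L, Function('b')(Function('T')(-1))), -1) = Pow(Add(Rational(274, 7), -682), -1) = Pow(Rational(-4500, 7), -1) = Rational(-7, 4500)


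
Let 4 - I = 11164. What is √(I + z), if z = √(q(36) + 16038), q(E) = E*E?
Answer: 3*√(-1240 + √214) ≈ 105.02*I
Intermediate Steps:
I = -11160 (I = 4 - 1*11164 = 4 - 11164 = -11160)
q(E) = E²
z = 9*√214 (z = √(36² + 16038) = √(1296 + 16038) = √17334 = 9*√214 ≈ 131.66)
√(I + z) = √(-11160 + 9*√214)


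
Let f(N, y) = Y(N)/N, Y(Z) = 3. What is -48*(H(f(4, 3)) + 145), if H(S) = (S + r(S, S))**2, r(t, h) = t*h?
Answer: -112683/16 ≈ -7042.7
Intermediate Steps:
r(t, h) = h*t
f(N, y) = 3/N
H(S) = (S + S**2)**2 (H(S) = (S + S*S)**2 = (S + S**2)**2)
-48*(H(f(4, 3)) + 145) = -48*((3/4)**2*(1 + 3/4)**2 + 145) = -48*(9*(7/4)**2/16 + 145) = -48*((9/16)*(49/16) + 145) = -48*(441/256 + 145) = -48*37561/256 = -112683/16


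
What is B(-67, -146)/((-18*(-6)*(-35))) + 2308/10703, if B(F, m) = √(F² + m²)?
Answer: 2308/10703 - √25805/3780 ≈ 0.17314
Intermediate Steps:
B(-67, -146)/((-18*(-6)*(-35))) + 2308/10703 = √((-67)² + (-146)²)/((-18*(-6)*(-35))) + 2308/10703 = √(4489 + 21316)/((108*(-35))) + 2308*(1/10703) = √25805/(-3780) + 2308/10703 = √25805*(-1/3780) + 2308/10703 = -√25805/3780 + 2308/10703 = 2308/10703 - √25805/3780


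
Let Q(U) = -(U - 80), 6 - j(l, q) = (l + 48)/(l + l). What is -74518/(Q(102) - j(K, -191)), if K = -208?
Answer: 968734/359 ≈ 2698.4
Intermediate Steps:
j(l, q) = 6 - (48 + l)/(2*l) (j(l, q) = 6 - (l + 48)/(l + l) = 6 - (48 + l)/(2*l))
Q(U) = 80 - U (Q(U) = -(-80 + U) = 80 - U)
-74518/(Q(102) - j(K, -191)) = -74518/((80 - 1*102) - (11/2 - 24/(-208))) = -74518/((80 - 102) - (11/2 - 24*(-1/208))) = -74518/(-22 - (11/2 + 3/26)) = -74518/(-22 - 1*73/13) = -74518/(-22 - 73/13) = -74518/(-359/13) = -74518*(-13/359) = 968734/359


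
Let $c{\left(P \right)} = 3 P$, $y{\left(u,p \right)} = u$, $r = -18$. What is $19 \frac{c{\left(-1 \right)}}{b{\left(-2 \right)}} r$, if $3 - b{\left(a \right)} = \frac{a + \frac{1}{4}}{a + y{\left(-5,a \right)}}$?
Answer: $\frac{4104}{11} \approx 373.09$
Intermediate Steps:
$b{\left(a \right)} = 3 - \frac{\frac{1}{4} + a}{-5 + a}$ ($b{\left(a \right)} = 3 - \frac{a + \frac{1}{4}}{a - 5} = 3 - \frac{a + \frac{1}{4}}{-5 + a} = 3 - \frac{\frac{1}{4} + a}{-5 + a}$)
$19 \frac{c{\left(-1 \right)}}{b{\left(-2 \right)}} r = 19 \frac{3 \left(-1\right)}{\frac{1}{4} \frac{1}{-5 - 2} \left(-61 + 8 \left(-2\right)\right)} \left(-18\right) = 19 \left(- \frac{3}{\frac{1}{4} \frac{1}{-7} \left(-61 - 16\right)}\right) \left(-18\right) = 19 \left(- \frac{3}{\frac{1}{4} \left(- \frac{1}{7}\right) \left(-77\right)}\right) \left(-18\right) = 19 \left(- \frac{3}{\frac{11}{4}}\right) \left(-18\right) = 19 \left(\left(-3\right) \frac{4}{11}\right) \left(-18\right) = 19 \left(- \frac{12}{11}\right) \left(-18\right) = \left(- \frac{228}{11}\right) \left(-18\right) = \frac{4104}{11}$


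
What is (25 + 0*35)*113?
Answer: 2825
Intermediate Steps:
(25 + 0*35)*113 = (25 + 0)*113 = 25*113 = 2825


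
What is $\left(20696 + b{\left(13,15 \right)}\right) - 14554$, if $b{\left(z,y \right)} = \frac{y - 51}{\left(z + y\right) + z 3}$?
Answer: $\frac{411478}{67} \approx 6141.5$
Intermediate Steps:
$b{\left(z,y \right)} = \frac{-51 + y}{y + 4 z}$ ($b{\left(z,y \right)} = \frac{-51 + y}{\left(y + z\right) + 3 z} = \frac{-51 + y}{y + 4 z}$)
$\left(20696 + b{\left(13,15 \right)}\right) - 14554 = \left(20696 + \frac{-51 + 15}{15 + 4 \cdot 13}\right) - 14554 = \left(20696 + \frac{1}{15 + 52} \left(-36\right)\right) - 14554 = \left(20696 + \frac{1}{67} \left(-36\right)\right) - 14554 = \left(20696 - \frac{36}{67}\right) - 14554 = \frac{1386596}{67} - 14554 = \frac{411478}{67}$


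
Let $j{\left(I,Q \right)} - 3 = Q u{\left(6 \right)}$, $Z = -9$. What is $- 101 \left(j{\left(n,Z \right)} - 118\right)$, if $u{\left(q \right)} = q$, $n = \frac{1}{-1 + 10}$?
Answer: $17069$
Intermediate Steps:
$n = \frac{1}{9} \approx 0.11111$
$j{\left(I,Q \right)} = 3 + 6 Q$ ($j{\left(I,Q \right)} = 3 + Q 6 = 3 + 6 Q$)
$- 101 \left(j{\left(n,Z \right)} - 118\right) = - 101 \left(\left(3 + 6 \left(-9\right)\right) - 118\right) = - 101 \left(\left(3 - 54\right) - 118\right) = - 101 \left(-51 - 118\right) = \left(-101\right) \left(-169\right) = 17069$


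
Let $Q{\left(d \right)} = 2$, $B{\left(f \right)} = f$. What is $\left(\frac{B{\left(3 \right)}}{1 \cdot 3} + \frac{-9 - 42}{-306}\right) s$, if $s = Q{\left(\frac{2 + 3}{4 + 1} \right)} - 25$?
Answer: $- \frac{161}{6} \approx -26.833$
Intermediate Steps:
$s = -23$ ($s = 2 - 25 = -23$)
$\left(\frac{B{\left(3 \right)}}{1 \cdot 3} + \frac{-9 - 42}{-306}\right) s = \left(\frac{3}{1 \cdot 3} + \frac{-9 - 42}{-306}\right) \left(-23\right) = \left(\frac{3}{3} + \left(-9 - 42\right) \left(- \frac{1}{306}\right)\right) \left(-23\right) = \left(3 \cdot \frac{1}{3} - - \frac{1}{6}\right) \left(-23\right) = \left(1 + \frac{1}{6}\right) \left(-23\right) = \frac{7}{6} \left(-23\right) = - \frac{161}{6}$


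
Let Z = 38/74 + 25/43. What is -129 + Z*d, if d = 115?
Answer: -4909/1591 ≈ -3.0855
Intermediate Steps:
Z = 1742/1591 (Z = 38*(1/74) + 25*(1/43) = 19/37 + 25/43 = 1742/1591 ≈ 1.0949)
-129 + Z*d = -129 + (1742/1591)*115 = -129 + 200330/1591 = -4909/1591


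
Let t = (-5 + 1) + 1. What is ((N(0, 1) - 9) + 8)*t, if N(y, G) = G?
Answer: 0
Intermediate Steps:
t = -3 (t = -4 + 1 = -3)
((N(0, 1) - 9) + 8)*t = ((1 - 9) + 8)*(-3) = (-8 + 8)*(-3) = 0*(-3) = 0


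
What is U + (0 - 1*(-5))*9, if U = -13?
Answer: 32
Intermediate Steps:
U + (0 - 1*(-5))*9 = -13 + (0 - 1*(-5))*9 = -13 + (0 + 5)*9 = -13 + 5*9 = -13 + 45 = 32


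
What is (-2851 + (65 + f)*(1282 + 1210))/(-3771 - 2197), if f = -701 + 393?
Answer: 608407/5968 ≈ 101.94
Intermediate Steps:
f = -308
(-2851 + (65 + f)*(1282 + 1210))/(-3771 - 2197) = (-2851 + (65 - 308)*(1282 + 1210))/(-3771 - 2197) = (-2851 - 243*2492)/(-5968) = (-2851 - 605556)*(-1/5968) = -608407*(-1/5968) = 608407/5968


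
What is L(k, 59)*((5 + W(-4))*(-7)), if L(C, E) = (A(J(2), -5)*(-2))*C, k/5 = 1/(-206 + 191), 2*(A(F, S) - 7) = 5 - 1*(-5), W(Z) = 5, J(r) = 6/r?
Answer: -560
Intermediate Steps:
A(F, S) = 12 (A(F, S) = 7 + (5 - 1*(-5))/2 = 7 + (5 + 5)/2 = 7 + (½)*10 = 7 + 5 = 12)
k = -⅓ (k = 5/(-206 + 191) = 5/(-15) = 5*(-1/15) = -⅓ ≈ -0.33333)
L(C, E) = -24*C (L(C, E) = (12*(-2))*C = -24*C)
L(k, 59)*((5 + W(-4))*(-7)) = (-24*(-⅓))*((5 + 5)*(-7)) = 8*(10*(-7)) = 8*(-70) = -560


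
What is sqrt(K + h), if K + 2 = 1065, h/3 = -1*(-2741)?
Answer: sqrt(9286) ≈ 96.364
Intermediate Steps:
h = 8223 (h = 3*(-1*(-2741)) = 3*2741 = 8223)
K = 1063 (K = -2 + 1065 = 1063)
sqrt(K + h) = sqrt(1063 + 8223) = sqrt(9286)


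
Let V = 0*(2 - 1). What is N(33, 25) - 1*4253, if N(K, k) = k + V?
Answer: -4228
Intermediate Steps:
V = 0 (V = 0*1 = 0)
N(K, k) = k (N(K, k) = k + 0 = k)
N(33, 25) - 1*4253 = 25 - 1*4253 = 25 - 4253 = -4228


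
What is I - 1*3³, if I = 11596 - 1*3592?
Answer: 7977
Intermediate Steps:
I = 8004 (I = 11596 - 3592 = 8004)
I - 1*3³ = 8004 - 1*3³ = 8004 - 1*27 = 8004 - 27 = 7977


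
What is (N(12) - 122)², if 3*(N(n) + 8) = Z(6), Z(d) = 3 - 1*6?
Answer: 17161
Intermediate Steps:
Z(d) = -3 (Z(d) = 3 - 6 = -3)
N(n) = -9 (N(n) = -8 + (⅓)*(-3) = -8 - 1 = -9)
(N(12) - 122)² = (-9 - 122)² = (-131)² = 17161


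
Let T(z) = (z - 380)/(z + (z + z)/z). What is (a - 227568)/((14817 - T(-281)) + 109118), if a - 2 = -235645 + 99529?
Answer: -50733639/17288602 ≈ -2.9345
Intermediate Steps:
a = -136114 (a = 2 + (-235645 + 99529) = 2 - 136116 = -136114)
T(z) = (-380 + z)/(2 + z) (T(z) = (-380 + z)/(z + (2*z)/z) = (-380 + z)/(z + 2) = (-380 + z)/(2 + z))
(a - 227568)/((14817 - T(-281)) + 109118) = (-136114 - 227568)/((14817 - (-380 - 281)/(2 - 281)) + 109118) = -363682/((14817 - (-661)/(-279)) + 109118) = -363682/((14817 - (-1)*(-661)/279) + 109118) = -363682/((14817 - 1*661/279) + 109118) = -363682/((14817 - 661/279) + 109118) = -363682/(4133282/279 + 109118) = -363682/34577204/279 = -363682*279/34577204 = -50733639/17288602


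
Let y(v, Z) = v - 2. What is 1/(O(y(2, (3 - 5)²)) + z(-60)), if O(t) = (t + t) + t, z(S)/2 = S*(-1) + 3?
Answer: 1/126 ≈ 0.0079365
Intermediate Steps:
y(v, Z) = -2 + v
z(S) = 6 - 2*S (z(S) = 2*(S*(-1) + 3) = 2*(-S + 3) = 2*(3 - S) = 6 - 2*S)
O(t) = 3*t (O(t) = 2*t + t = 3*t)
1/(O(y(2, (3 - 5)²)) + z(-60)) = 1/(3*(-2 + 2) + (6 - 2*(-60))) = 1/(3*0 + (6 + 120)) = 1/(0 + 126) = 1/126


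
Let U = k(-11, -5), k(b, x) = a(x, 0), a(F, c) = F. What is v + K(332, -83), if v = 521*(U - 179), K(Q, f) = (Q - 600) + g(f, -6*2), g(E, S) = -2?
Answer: -96134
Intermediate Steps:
k(b, x) = x
U = -5
K(Q, f) = -602 + Q (K(Q, f) = (Q - 600) - 2 = (-600 + Q) - 2 = -602 + Q)
v = -95864 (v = 521*(-5 - 179) = 521*(-184) = -95864)
v + K(332, -83) = -95864 + (-602 + 332) = -95864 - 270 = -96134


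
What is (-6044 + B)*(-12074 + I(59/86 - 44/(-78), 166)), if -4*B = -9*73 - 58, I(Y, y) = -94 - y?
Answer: 144683987/2 ≈ 7.2342e+7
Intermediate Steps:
B = 715/4 (B = -(-9*73 - 58)/4 = -(-657 - 58)/4 = -¼*(-715) = 715/4 ≈ 178.75)
(-6044 + B)*(-12074 + I(59/86 - 44/(-78), 166)) = (-6044 + 715/4)*(-12074 + (-94 - 1*166)) = -23461*(-12074 + (-94 - 166))/4 = -23461*(-12074 - 260)/4 = -23461/4*(-12334) = 144683987/2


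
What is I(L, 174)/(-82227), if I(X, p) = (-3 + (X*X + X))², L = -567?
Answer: -34329668187/27409 ≈ -1.2525e+6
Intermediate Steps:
I(X, p) = (-3 + X + X²)² (I(X, p) = (-3 + (X² + X))² = (-3 + (X + X²))² = (-3 + X + X²)²)
I(L, 174)/(-82227) = (-3 - 567 + (-567)²)²/(-82227) = (-3 - 567 + 321489)²*(-1/82227) = 320919²*(-1/82227) = 102989004561*(-1/82227) = -34329668187/27409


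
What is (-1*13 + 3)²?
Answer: 100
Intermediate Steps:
(-1*13 + 3)² = (-13 + 3)² = (-10)² = 100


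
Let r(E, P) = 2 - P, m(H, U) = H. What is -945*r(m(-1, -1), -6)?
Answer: -7560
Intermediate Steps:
-945*r(m(-1, -1), -6) = -945*(2 - 1*(-6)) = -945*(2 + 6) = -945*8 = -7560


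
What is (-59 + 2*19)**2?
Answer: 441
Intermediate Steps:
(-59 + 2*19)**2 = (-59 + 38)**2 = (-21)**2 = 441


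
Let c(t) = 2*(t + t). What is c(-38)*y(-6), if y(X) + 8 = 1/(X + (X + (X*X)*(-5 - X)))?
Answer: 3629/3 ≈ 1209.7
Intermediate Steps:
c(t) = 4*t (c(t) = 2*(2*t) = 4*t)
y(X) = -8 + 1/(2*X + X**2*(-5 - X)) (y(X) = -8 + 1/(X + (X + (X*X)*(-5 - X))) = -8 + 1/(X + (X + X**2*(-5 - X))) = -8 + 1/(2*X + X**2*(-5 - X)))
c(-38)*y(-6) = (4*(-38))*((-1 - 40*(-6)**2 - 8*(-6)**3 + 16*(-6))/((-6)*(-2 + (-6)**2 + 5*(-6)))) = -(-76)*(-1 - 40*36 - 8*(-216) - 96)/(3*(-2 + 36 - 30)) = -(-76)*(-1 - 1440 + 1728 - 96)/(3*4) = -(-76)*191/(3*4) = -152*(-191/24) = 3629/3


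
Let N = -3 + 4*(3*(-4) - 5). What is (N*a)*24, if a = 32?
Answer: -54528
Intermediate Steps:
N = -71 (N = -3 + 4*(-12 - 5) = -3 + 4*(-17) = -3 - 68 = -71)
(N*a)*24 = -71*32*24 = -2272*24 = -54528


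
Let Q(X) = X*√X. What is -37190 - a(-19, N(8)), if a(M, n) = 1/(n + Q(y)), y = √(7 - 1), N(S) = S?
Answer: -37190 - 1/(8 + 6^(¾)) ≈ -37190.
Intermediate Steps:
y = √6 ≈ 2.4495
Q(X) = X^(3/2)
a(M, n) = 1/(n + 6^(¾)) (a(M, n) = 1/(n + (√6)^(3/2)) = 1/(n + 6^(¾)))
-37190 - a(-19, N(8)) = -37190 - 1/(8 + 6^(¾))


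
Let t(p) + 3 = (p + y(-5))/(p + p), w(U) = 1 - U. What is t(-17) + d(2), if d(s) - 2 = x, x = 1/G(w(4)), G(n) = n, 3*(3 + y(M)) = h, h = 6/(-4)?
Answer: -149/204 ≈ -0.73039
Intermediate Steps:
h = -3/2 (h = 6*(-¼) = -3/2 ≈ -1.5000)
y(M) = -7/2 (y(M) = -3 + (⅓)*(-3/2) = -3 - ½ = -7/2)
t(p) = -3 + (-7/2 + p)/(2*p) (t(p) = -3 + (p - 7/2)/(p + p) = -3 + (-7/2 + p)/((2*p)) = -3 + (-7/2 + p)*(1/(2*p)) = -3 + (-7/2 + p)/(2*p))
x = -⅓ (x = 1/(1 - 1*4) = 1/(1 - 4) = 1/(-3) = -⅓ ≈ -0.33333)
d(s) = 5/3 (d(s) = 2 - ⅓ = 5/3)
t(-17) + d(2) = (¼)*(-7 - 10*(-17))/(-17) + 5/3 = (¼)*(-1/17)*(-7 + 170) + 5/3 = (¼)*(-1/17)*163 + 5/3 = -163/68 + 5/3 = -149/204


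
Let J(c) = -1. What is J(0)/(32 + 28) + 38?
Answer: 2279/60 ≈ 37.983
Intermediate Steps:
J(0)/(32 + 28) + 38 = -1/(32 + 28) + 38 = -1/60 + 38 = 2279/60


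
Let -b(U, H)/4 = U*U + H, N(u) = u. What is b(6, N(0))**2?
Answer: 20736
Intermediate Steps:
b(U, H) = -4*H - 4*U**2 (b(U, H) = -4*(U*U + H) = -4*(U**2 + H) = -4*(H + U**2) = -4*H - 4*U**2)
b(6, N(0))**2 = (-4*0 - 4*6**2)**2 = (0 - 4*36)**2 = (0 - 144)**2 = (-144)**2 = 20736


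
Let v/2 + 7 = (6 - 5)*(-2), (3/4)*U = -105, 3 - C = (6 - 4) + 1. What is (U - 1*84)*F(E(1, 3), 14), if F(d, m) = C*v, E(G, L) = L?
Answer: 0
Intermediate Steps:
C = 0 (C = 3 - ((6 - 4) + 1) = 3 - (2 + 1) = 3 - 1*3 = 3 - 3 = 0)
U = -140 (U = (4/3)*(-105) = -140)
v = -18 (v = -14 + 2*((6 - 5)*(-2)) = -14 + 2*(1*(-2)) = -14 + 2*(-2) = -14 - 4 = -18)
F(d, m) = 0 (F(d, m) = 0*(-18) = 0)
(U - 1*84)*F(E(1, 3), 14) = (-140 - 1*84)*0 = (-140 - 84)*0 = -224*0 = 0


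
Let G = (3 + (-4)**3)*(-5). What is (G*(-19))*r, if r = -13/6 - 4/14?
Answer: 596885/42 ≈ 14212.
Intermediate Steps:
G = 305 (G = (3 - 64)*(-5) = -61*(-5) = 305)
r = -103/42 (r = -13*1/6 - 4*1/14 = -13/6 - 2/7 = -103/42 ≈ -2.4524)
(G*(-19))*r = (305*(-19))*(-103/42) = -5795*(-103/42) = 596885/42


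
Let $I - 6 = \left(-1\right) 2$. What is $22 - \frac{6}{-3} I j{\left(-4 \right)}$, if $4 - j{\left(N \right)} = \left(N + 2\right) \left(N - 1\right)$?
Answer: $-1056$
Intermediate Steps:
$I = 4$ ($I = 6 - 2 = 4$)
$j{\left(N \right)} = 4 - \left(-1 + N\right) \left(2 + N\right)$ ($j{\left(N \right)} = 4 - \left(N + 2\right) \left(N - 1\right) = 4 - \left(2 + N\right) \left(-1 + N\right) = 4 - \left(-1 + N\right) \left(2 + N\right)$)
$22 - \frac{6}{-3} I j{\left(-4 \right)} = 22 - \frac{6}{-3} \cdot 4 \left(6 - -4 - \left(-4\right)^{2}\right) = 22 \left(-6\right) \left(- \frac{1}{3}\right) 4 \left(6 + 4 - 16\right) = 22 \cdot 2 \cdot 4 \left(6 + 4 - 16\right) = 22 \cdot 8 \left(-6\right) = 22 \left(-48\right) = -1056$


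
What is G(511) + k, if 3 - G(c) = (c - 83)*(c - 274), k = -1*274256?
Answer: -375689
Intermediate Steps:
k = -274256
G(c) = 3 - (-274 + c)*(-83 + c) (G(c) = 3 - (c - 83)*(c - 274) = 3 - (-83 + c)*(-274 + c) = 3 - (-274 + c)*(-83 + c))
G(511) + k = (-22739 - 1*511² + 357*511) - 274256 = (-22739 - 1*261121 + 182427) - 274256 = (-22739 - 261121 + 182427) - 274256 = -101433 - 274256 = -375689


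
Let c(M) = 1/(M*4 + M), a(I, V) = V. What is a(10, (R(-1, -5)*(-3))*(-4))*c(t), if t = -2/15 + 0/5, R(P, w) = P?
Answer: 18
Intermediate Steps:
t = -2/15 (t = -2*1/15 + 0*(1/5) = -2/15 + 0 = -2/15 ≈ -0.13333)
c(M) = 1/(5*M) (c(M) = 1/(4*M + M) = 1/(5*M))
a(10, (R(-1, -5)*(-3))*(-4))*c(t) = (-1*(-3)*(-4))*(1/(5*(-2/15))) = (3*(-4))*((1/5)*(-15/2)) = -12*(-3/2) = 18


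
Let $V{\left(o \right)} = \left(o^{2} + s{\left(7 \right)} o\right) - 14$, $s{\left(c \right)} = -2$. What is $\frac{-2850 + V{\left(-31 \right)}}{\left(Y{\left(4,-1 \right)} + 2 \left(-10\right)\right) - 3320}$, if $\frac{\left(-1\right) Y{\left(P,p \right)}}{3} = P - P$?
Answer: $\frac{1841}{3340} \approx 0.5512$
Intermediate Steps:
$Y{\left(P,p \right)} = 0$ ($Y{\left(P,p \right)} = - 3 \left(P - P\right) = \left(-3\right) 0 = 0$)
$V{\left(o \right)} = -14 + o^{2} - 2 o$ ($V{\left(o \right)} = \left(o^{2} - 2 o\right) - 14 = -14 + o^{2} - 2 o$)
$\frac{-2850 + V{\left(-31 \right)}}{\left(Y{\left(4,-1 \right)} + 2 \left(-10\right)\right) - 3320} = \frac{-2850 - \left(-48 - 961\right)}{\left(0 + 2 \left(-10\right)\right) - 3320} = \frac{-2850 + \left(-14 + 961 + 62\right)}{\left(0 - 20\right) - 3320} = \frac{-2850 + 1009}{-20 - 3320} = - \frac{1841}{-3340} = \left(-1841\right) \left(- \frac{1}{3340}\right) = \frac{1841}{3340}$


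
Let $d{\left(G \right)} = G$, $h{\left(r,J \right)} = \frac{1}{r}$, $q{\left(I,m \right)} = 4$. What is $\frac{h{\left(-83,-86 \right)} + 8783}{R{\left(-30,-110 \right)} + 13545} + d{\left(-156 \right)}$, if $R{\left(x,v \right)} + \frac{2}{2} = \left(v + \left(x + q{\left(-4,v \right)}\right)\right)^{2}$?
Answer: $- \frac{34510411}{221610} \approx -155.73$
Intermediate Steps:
$R{\left(x,v \right)} = -1 + \left(4 + v + x\right)^{2}$ ($R{\left(x,v \right)} = -1 + \left(v + \left(x + 4\right)\right)^{2} = -1 + \left(v + \left(4 + x\right)\right)^{2} = -1 + \left(4 + v + x\right)^{2}$)
$\frac{h{\left(-83,-86 \right)} + 8783}{R{\left(-30,-110 \right)} + 13545} + d{\left(-156 \right)} = \frac{\frac{1}{-83} + 8783}{\left(-1 + \left(4 - 110 - 30\right)^{2}\right) + 13545} - 156 = \frac{- \frac{1}{83} + 8783}{\left(-1 + \left(-136\right)^{2}\right) + 13545} - 156 = \frac{728988}{83 \left(\left(-1 + 18496\right) + 13545\right)} - 156 = \frac{728988}{83 \left(18495 + 13545\right)} - 156 = \frac{728988}{83 \cdot 32040} - 156 = \frac{728988}{83} \cdot \frac{1}{32040} - 156 = \frac{60749}{221610} - 156 = - \frac{34510411}{221610}$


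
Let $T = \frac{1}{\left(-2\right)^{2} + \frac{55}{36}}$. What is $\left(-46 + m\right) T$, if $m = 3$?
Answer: $- \frac{1548}{199} \approx -7.7789$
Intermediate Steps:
$T = \frac{36}{199}$ ($T = \frac{1}{4 + 55 \cdot \frac{1}{36}} = \frac{1}{4 + \frac{55}{36}} = \frac{1}{\frac{199}{36}} = \frac{36}{199} \approx 0.1809$)
$\left(-46 + m\right) T = \left(-46 + 3\right) \frac{36}{199} = \left(-43\right) \frac{36}{199} = - \frac{1548}{199}$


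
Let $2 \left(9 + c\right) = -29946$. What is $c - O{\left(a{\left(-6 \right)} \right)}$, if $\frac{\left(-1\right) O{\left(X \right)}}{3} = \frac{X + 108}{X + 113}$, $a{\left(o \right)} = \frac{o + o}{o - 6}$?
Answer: $- \frac{569207}{38} \approx -14979.0$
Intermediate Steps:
$a{\left(o \right)} = \frac{2 o}{-6 + o}$
$O{\left(X \right)} = - \frac{3 \left(108 + X\right)}{113 + X}$ ($O{\left(X \right)} = - 3 \frac{X + 108}{X + 113} = - 3 \frac{108 + X}{113 + X} = - \frac{3 \left(108 + X\right)}{113 + X}$)
$c = -14982$ ($c = -9 + \frac{1}{2} \left(-29946\right) = -9 - 14973 = -14982$)
$c - O{\left(a{\left(-6 \right)} \right)} = -14982 - \frac{3 \left(-108 - 2 \left(-6\right) \frac{1}{-6 - 6}\right)}{113 + 2 \left(-6\right) \frac{1}{-6 - 6}} = -14982 - \frac{3 \left(-108 - 2 \left(-6\right) \frac{1}{-12}\right)}{113 + 2 \left(-6\right) \frac{1}{-12}} = -14982 - \frac{3 \left(-108 - 2 \left(-6\right) \left(- \frac{1}{12}\right)\right)}{113 + 2 \left(-6\right) \left(- \frac{1}{12}\right)} = -14982 - \frac{3 \left(-108 - 1\right)}{113 + 1} = -14982 - \frac{3 \left(-108 - 1\right)}{114} = -14982 - 3 \cdot \frac{1}{114} \left(-109\right) = -14982 - - \frac{109}{38} = -14982 + \frac{109}{38} = - \frac{569207}{38}$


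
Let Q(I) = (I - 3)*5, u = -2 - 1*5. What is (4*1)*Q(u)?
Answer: -200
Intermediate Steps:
u = -7 (u = -2 - 5 = -7)
Q(I) = -15 + 5*I (Q(I) = (-3 + I)*5 = -15 + 5*I)
(4*1)*Q(u) = (4*1)*(-15 + 5*(-7)) = 4*(-15 - 35) = 4*(-50) = -200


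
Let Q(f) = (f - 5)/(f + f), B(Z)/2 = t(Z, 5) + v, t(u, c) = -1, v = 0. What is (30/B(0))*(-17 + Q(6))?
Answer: 1015/4 ≈ 253.75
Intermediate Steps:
B(Z) = -2 (B(Z) = 2*(-1 + 0) = 2*(-1) = -2)
Q(f) = (-5 + f)/(2*f) (Q(f) = (-5 + f)/((2*f)) = (-5 + f)*(1/(2*f)) = (-5 + f)/(2*f))
(30/B(0))*(-17 + Q(6)) = (30/(-2))*(-17 + (½)*(-5 + 6)/6) = (30*(-½))*(-17 + (½)*(⅙)*1) = -15*(-17 + 1/12) = -15*(-203/12) = 1015/4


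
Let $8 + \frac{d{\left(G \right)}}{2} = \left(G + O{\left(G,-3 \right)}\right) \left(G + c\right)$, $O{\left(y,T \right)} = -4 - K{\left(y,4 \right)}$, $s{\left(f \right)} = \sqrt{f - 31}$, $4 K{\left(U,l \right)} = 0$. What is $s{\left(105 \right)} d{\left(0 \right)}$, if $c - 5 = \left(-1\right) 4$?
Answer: $- 24 \sqrt{74} \approx -206.46$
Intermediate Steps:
$K{\left(U,l \right)} = 0$ ($K{\left(U,l \right)} = \frac{1}{4} \cdot 0 = 0$)
$c = 1$ ($c = 5 - 4 = 1$)
$s{\left(f \right)} = \sqrt{-31 + f}$
$O{\left(y,T \right)} = -4$ ($O{\left(y,T \right)} = -4 - 0 = -4 + 0 = -4$)
$d{\left(G \right)} = -16 + 2 \left(1 + G\right) \left(-4 + G\right)$ ($d{\left(G \right)} = -16 + 2 \left(G - 4\right) \left(G + 1\right) = -16 + 2 \left(-4 + G\right) \left(1 + G\right) = -16 + 2 \left(1 + G\right) \left(-4 + G\right)$)
$s{\left(105 \right)} d{\left(0 \right)} = \sqrt{-31 + 105} \left(-24 - 0 + 2 \cdot 0^{2}\right) = \sqrt{74} \left(-24 + 0 + 2 \cdot 0\right) = \sqrt{74} \left(-24 + 0 + 0\right) = \sqrt{74} \left(-24\right) = - 24 \sqrt{74}$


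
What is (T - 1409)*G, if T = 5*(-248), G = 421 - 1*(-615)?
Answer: -2744364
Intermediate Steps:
G = 1036 (G = 421 + 615 = 1036)
T = -1240
(T - 1409)*G = (-1240 - 1409)*1036 = -2649*1036 = -2744364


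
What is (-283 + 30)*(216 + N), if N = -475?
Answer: 65527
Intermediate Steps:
(-283 + 30)*(216 + N) = (-283 + 30)*(216 - 475) = -253*(-259) = 65527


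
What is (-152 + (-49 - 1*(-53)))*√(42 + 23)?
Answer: -148*√65 ≈ -1193.2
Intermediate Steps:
(-152 + (-49 - 1*(-53)))*√(42 + 23) = (-152 + (-49 + 53))*√65 = (-152 + 4)*√65 = -148*√65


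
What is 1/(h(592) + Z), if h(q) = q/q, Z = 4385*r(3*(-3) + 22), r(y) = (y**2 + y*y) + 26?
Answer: 1/1596141 ≈ 6.2651e-7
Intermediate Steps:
r(y) = 26 + 2*y**2 (r(y) = (y**2 + y**2) + 26 = 2*y**2 + 26 = 26 + 2*y**2)
Z = 1596140 (Z = 4385*(26 + 2*(3*(-3) + 22)**2) = 4385*(26 + 2*(-9 + 22)**2) = 4385*(26 + 2*13**2) = 4385*(26 + 2*169) = 4385*(26 + 338) = 4385*364 = 1596140)
h(q) = 1
1/(h(592) + Z) = 1/(1 + 1596140) = 1/1596141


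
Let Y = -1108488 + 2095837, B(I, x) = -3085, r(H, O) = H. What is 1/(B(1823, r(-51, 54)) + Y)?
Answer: 1/984264 ≈ 1.0160e-6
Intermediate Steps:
Y = 987349
1/(B(1823, r(-51, 54)) + Y) = 1/(-3085 + 987349) = 1/984264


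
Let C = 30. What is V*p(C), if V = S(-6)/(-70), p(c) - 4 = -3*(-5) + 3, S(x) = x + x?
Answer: 132/35 ≈ 3.7714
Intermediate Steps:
S(x) = 2*x
p(c) = 22 (p(c) = 4 + (-3*(-5) + 3) = 4 + (15 + 3) = 4 + 18 = 22)
V = 6/35 (V = (2*(-6))/(-70) = -12*(-1/70) = 6/35 ≈ 0.17143)
V*p(C) = (6/35)*22 = 132/35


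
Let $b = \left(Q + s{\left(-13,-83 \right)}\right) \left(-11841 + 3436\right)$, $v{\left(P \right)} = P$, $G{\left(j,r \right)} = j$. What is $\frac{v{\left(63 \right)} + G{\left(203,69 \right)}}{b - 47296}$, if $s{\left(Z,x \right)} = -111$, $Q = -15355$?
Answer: $\frac{133}{64972217} \approx 2.047 \cdot 10^{-6}$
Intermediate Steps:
$b = 129991730$ ($b = \left(-15355 - 111\right) \left(-11841 + 3436\right) = \left(-15466\right) \left(-8405\right) = 129991730$)
$\frac{v{\left(63 \right)} + G{\left(203,69 \right)}}{b - 47296} = \frac{63 + 203}{129991730 - 47296} = \frac{266}{129944434} = 266 \cdot \frac{1}{129944434} = \frac{133}{64972217}$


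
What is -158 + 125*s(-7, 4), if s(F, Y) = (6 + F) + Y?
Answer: 217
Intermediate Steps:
s(F, Y) = 6 + F + Y
-158 + 125*s(-7, 4) = -158 + 125*(6 - 7 + 4) = -158 + 125*3 = -158 + 375 = 217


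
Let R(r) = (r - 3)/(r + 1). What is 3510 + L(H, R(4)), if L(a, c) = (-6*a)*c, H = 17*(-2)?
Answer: 17754/5 ≈ 3550.8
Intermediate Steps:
R(r) = (-3 + r)/(1 + r)
H = -34
L(a, c) = -6*a*c
3510 + L(H, R(4)) = 3510 - 6*(-34)*(-3 + 4)/(1 + 4) = 3510 - 6*(-34)*1/5 = 3510 - 6*(-34)*(⅕)*1 = 3510 - 6*(-34)*⅕ = 3510 + 204/5 = 17754/5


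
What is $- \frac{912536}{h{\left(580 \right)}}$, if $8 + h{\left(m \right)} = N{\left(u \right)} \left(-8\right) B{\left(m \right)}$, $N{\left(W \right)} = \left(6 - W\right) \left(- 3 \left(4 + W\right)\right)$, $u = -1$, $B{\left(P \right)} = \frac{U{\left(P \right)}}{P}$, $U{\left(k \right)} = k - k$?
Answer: $114067$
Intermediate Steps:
$U{\left(k \right)} = 0$
$B{\left(P \right)} = 0$ ($B{\left(P \right)} = \frac{0}{P} = 0$)
$N{\left(W \right)} = \left(-12 - 3 W\right) \left(6 - W\right)$ ($N{\left(W \right)} = \left(6 - W\right) \left(-12 - 3 W\right) = \left(-12 - 3 W\right) \left(6 - W\right)$)
$h{\left(m \right)} = -8$ ($h{\left(m \right)} = -8 + \left(-72 - -6 + 3 \left(-1\right)^{2}\right) \left(-8\right) 0 = -8 + \left(-72 + 6 + 3 \cdot 1\right) \left(-8\right) 0 = -8 + \left(-72 + 6 + 3\right) \left(-8\right) 0 = -8 + \left(-63\right) \left(-8\right) 0 = -8 + 504 \cdot 0 = -8 + 0 = -8$)
$- \frac{912536}{h{\left(580 \right)}} = - \frac{912536}{-8} = \left(-912536\right) \left(- \frac{1}{8}\right) = 114067$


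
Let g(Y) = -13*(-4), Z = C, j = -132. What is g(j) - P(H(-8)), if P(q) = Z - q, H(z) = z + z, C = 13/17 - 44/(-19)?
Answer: 10633/323 ≈ 32.919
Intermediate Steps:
C = 995/323 (C = 13*(1/17) - 44*(-1/19) = 13/17 + 44/19 = 995/323 ≈ 3.0805)
Z = 995/323 ≈ 3.0805
g(Y) = 52
H(z) = 2*z
P(q) = 995/323 - q
g(j) - P(H(-8)) = 52 - (995/323 - 2*(-8)) = 52 - (995/323 - 1*(-16)) = 52 - (995/323 + 16) = 52 - 1*6163/323 = 52 - 6163/323 = 10633/323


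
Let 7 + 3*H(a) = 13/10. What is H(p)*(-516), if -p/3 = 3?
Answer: 4902/5 ≈ 980.40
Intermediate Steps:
p = -9 (p = -3*3 = -9)
H(a) = -19/10 (H(a) = -7/3 + (13/10)/3 = -7/3 + (13*(⅒))/3 = -7/3 + (⅓)*(13/10) = -7/3 + 13/30 = -19/10)
H(p)*(-516) = -19/10*(-516) = 4902/5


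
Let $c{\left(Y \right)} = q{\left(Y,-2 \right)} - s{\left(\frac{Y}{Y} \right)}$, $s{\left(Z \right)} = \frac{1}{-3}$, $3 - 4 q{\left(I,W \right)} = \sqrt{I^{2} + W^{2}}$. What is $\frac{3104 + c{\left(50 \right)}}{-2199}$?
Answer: $- \frac{37261}{26388} + \frac{\sqrt{626}}{4398} \approx -1.4064$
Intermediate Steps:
$q{\left(I,W \right)} = \frac{3}{4} - \frac{\sqrt{I^{2} + W^{2}}}{4}$
$s{\left(Z \right)} = - \frac{1}{3}$
$c{\left(Y \right)} = \frac{13}{12} - \frac{\sqrt{4 + Y^{2}}}{4}$ ($c{\left(Y \right)} = \left(\frac{3}{4} - \frac{\sqrt{Y^{2} + \left(-2\right)^{2}}}{4}\right) - - \frac{1}{3} = \left(\frac{3}{4} - \frac{\sqrt{Y^{2} + 4}}{4}\right) + \frac{1}{3} = \left(\frac{3}{4} - \frac{\sqrt{4 + Y^{2}}}{4}\right) + \frac{1}{3} = \frac{13}{12} - \frac{\sqrt{4 + Y^{2}}}{4}$)
$\frac{3104 + c{\left(50 \right)}}{-2199} = \frac{3104 + \left(\frac{13}{12} - \frac{\sqrt{4 + 50^{2}}}{4}\right)}{-2199} = \left(3104 + \left(\frac{13}{12} - \frac{\sqrt{4 + 2500}}{4}\right)\right) \left(- \frac{1}{2199}\right) = \left(3104 + \left(\frac{13}{12} - \frac{\sqrt{2504}}{4}\right)\right) \left(- \frac{1}{2199}\right) = \left(3104 + \left(\frac{13}{12} - \frac{2 \sqrt{626}}{4}\right)\right) \left(- \frac{1}{2199}\right) = \left(3104 + \left(\frac{13}{12} - \frac{\sqrt{626}}{2}\right)\right) \left(- \frac{1}{2199}\right) = \left(\frac{37261}{12} - \frac{\sqrt{626}}{2}\right) \left(- \frac{1}{2199}\right) = - \frac{37261}{26388} + \frac{\sqrt{626}}{4398}$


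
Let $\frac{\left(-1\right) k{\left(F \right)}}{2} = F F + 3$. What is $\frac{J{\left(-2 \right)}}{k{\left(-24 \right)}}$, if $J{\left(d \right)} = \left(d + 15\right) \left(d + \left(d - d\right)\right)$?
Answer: $\frac{13}{579} \approx 0.022453$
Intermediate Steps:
$J{\left(d \right)} = d \left(15 + d\right)$ ($J{\left(d \right)} = \left(15 + d\right) \left(d + 0\right) = \left(15 + d\right) d = d \left(15 + d\right)$)
$k{\left(F \right)} = -6 - 2 F^{2}$ ($k{\left(F \right)} = - 2 \left(F F + 3\right) = - 2 \left(F^{2} + 3\right) = - 2 \left(3 + F^{2}\right) = -6 - 2 F^{2}$)
$\frac{J{\left(-2 \right)}}{k{\left(-24 \right)}} = \frac{\left(-2\right) \left(15 - 2\right)}{-6 - 2 \left(-24\right)^{2}} = \frac{\left(-2\right) 13}{-6 - 1152} = - \frac{26}{-6 - 1152} = - \frac{26}{-1158} = \left(-26\right) \left(- \frac{1}{1158}\right) = \frac{13}{579}$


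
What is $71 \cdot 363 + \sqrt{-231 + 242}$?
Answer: $25773 + \sqrt{11} \approx 25776.0$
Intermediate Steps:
$71 \cdot 363 + \sqrt{-231 + 242} = 25773 + \sqrt{11}$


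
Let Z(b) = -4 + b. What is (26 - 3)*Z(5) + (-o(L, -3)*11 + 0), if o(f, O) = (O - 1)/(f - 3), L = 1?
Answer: 1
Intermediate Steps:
o(f, O) = (-1 + O)/(-3 + f)
(26 - 3)*Z(5) + (-o(L, -3)*11 + 0) = (26 - 3)*(-4 + 5) + (-(-1 - 3)/(-3 + 1)*11 + 0) = 23*1 + (-(-4)/(-2)*11 + 0) = 23 + (-(-1)*(-4)/2*11 + 0) = 23 + (-1*2*11 + 0) = 23 + (-2*11 + 0) = 23 + (-22 + 0) = 23 - 22 = 1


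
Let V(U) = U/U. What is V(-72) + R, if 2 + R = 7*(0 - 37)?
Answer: -260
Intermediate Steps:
R = -261 (R = -2 + 7*(0 - 37) = -2 + 7*(-37) = -2 - 259 = -261)
V(U) = 1
V(-72) + R = 1 - 261 = -260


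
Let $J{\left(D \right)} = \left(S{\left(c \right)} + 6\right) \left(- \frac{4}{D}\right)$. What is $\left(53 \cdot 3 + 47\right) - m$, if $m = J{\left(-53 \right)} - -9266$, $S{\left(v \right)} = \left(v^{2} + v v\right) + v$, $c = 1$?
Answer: $- \frac{480216}{53} \approx -9060.7$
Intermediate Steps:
$S{\left(v \right)} = v + 2 v^{2}$ ($S{\left(v \right)} = \left(v^{2} + v^{2}\right) + v = 2 v^{2} + v = v + 2 v^{2}$)
$J{\left(D \right)} = - \frac{36}{D}$ ($J{\left(D \right)} = \left(1 \left(1 + 2 \cdot 1\right) + 6\right) \left(- \frac{4}{D}\right) = \left(1 \left(1 + 2\right) + 6\right) \left(- \frac{4}{D}\right) = \left(1 \cdot 3 + 6\right) \left(- \frac{4}{D}\right) = \left(3 + 6\right) \left(- \frac{4}{D}\right) = 9 \left(- \frac{4}{D}\right) = - \frac{36}{D}$)
$m = \frac{491134}{53}$ ($m = - \frac{36}{-53} - -9266 = \left(-36\right) \left(- \frac{1}{53}\right) + 9266 = \frac{36}{53} + 9266 = \frac{491134}{53} \approx 9266.7$)
$\left(53 \cdot 3 + 47\right) - m = \left(53 \cdot 3 + 47\right) - \frac{491134}{53} = \left(159 + 47\right) - \frac{491134}{53} = 206 - \frac{491134}{53} = - \frac{480216}{53}$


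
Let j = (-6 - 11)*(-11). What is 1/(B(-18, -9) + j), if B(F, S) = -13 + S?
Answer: 1/165 ≈ 0.0060606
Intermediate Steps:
j = 187 (j = -17*(-11) = 187)
1/(B(-18, -9) + j) = 1/((-13 - 9) + 187) = 1/(-22 + 187) = 1/165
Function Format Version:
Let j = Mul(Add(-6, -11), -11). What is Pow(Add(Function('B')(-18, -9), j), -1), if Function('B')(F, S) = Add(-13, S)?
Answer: Rational(1, 165) ≈ 0.0060606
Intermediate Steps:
j = 187 (j = Mul(-17, -11) = 187)
Pow(Add(Function('B')(-18, -9), j), -1) = Pow(Add(Add(-13, -9), 187), -1) = Pow(Add(-22, 187), -1) = Pow(165, -1) = Rational(1, 165)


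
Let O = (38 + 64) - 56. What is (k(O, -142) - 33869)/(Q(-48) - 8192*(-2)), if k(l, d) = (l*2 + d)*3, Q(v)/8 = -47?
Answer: -34019/16008 ≈ -2.1251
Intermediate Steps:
O = 46 (O = 102 - 56 = 46)
Q(v) = -376 (Q(v) = 8*(-47) = -376)
k(l, d) = 3*d + 6*l (k(l, d) = (2*l + d)*3 = (d + 2*l)*3 = 3*d + 6*l)
(k(O, -142) - 33869)/(Q(-48) - 8192*(-2)) = ((3*(-142) + 6*46) - 33869)/(-376 - 8192*(-2)) = ((-426 + 276) - 33869)/(-376 + 16384) = (-150 - 33869)/16008 = -34019*1/16008 = -34019/16008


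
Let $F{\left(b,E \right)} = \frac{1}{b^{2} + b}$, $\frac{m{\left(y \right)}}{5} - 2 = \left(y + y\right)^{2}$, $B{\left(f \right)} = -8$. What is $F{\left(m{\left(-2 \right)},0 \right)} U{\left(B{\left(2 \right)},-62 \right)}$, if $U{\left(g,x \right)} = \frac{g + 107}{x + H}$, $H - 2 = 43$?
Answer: $- \frac{11}{15470} \approx -0.00071105$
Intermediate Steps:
$m{\left(y \right)} = 10 + 20 y^{2}$ ($m{\left(y \right)} = 10 + 5 \left(y + y\right)^{2} = 10 + 5 \left(2 y\right)^{2} = 10 + 5 \cdot 4 y^{2} = 10 + 20 y^{2}$)
$H = 45$ ($H = 2 + 43 = 45$)
$U{\left(g,x \right)} = \frac{107 + g}{45 + x}$ ($U{\left(g,x \right)} = \frac{g + 107}{x + 45} = \frac{107 + g}{45 + x}$)
$F{\left(b,E \right)} = \frac{1}{b + b^{2}}$
$F{\left(m{\left(-2 \right)},0 \right)} U{\left(B{\left(2 \right)},-62 \right)} = \frac{1}{\left(10 + 20 \left(-2\right)^{2}\right) \left(1 + \left(10 + 20 \left(-2\right)^{2}\right)\right)} \frac{107 - 8}{45 - 62} = \frac{1}{\left(10 + 20 \cdot 4\right) \left(1 + \left(10 + 20 \cdot 4\right)\right)} \frac{1}{-17} \cdot 99 = \frac{1}{\left(10 + 80\right) \left(1 + \left(10 + 80\right)\right)} \left(\left(- \frac{1}{17}\right) 99\right) = \frac{1}{90 \left(1 + 90\right)} \left(- \frac{99}{17}\right) = \frac{1}{90 \cdot 91} \left(- \frac{99}{17}\right) = \frac{1}{90} \cdot \frac{1}{91} \left(- \frac{99}{17}\right) = \frac{1}{8190} \left(- \frac{99}{17}\right) = - \frac{11}{15470}$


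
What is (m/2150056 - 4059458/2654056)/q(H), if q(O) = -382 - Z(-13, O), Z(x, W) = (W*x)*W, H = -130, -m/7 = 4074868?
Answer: -1759011605873/26073113381112776 ≈ -6.7465e-5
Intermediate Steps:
m = -28524076 (m = -7*4074868 = -28524076)
Z(x, W) = x*W²
q(O) = -382 + 13*O² (q(O) = -382 - (-13)*O² = -382 + 13*O²)
(m/2150056 - 4059458/2654056)/q(H) = (-28524076/2150056 - 4059458/2654056)/(-382 + 13*(-130)²) = (-28524076*1/2150056 - 4059458*1/2654056)/(-382 + 13*16900) = (-7131019/537514 - 2029729/1327028)/(-382 + 219700) = -5277034817619/356648064196/219318 = -5277034817619/356648064196*1/219318 = -1759011605873/26073113381112776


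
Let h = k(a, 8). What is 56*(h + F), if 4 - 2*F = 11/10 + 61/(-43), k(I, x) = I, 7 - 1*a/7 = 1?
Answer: 531678/215 ≈ 2472.9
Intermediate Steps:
a = 42 (a = 49 - 7*1 = 49 - 7 = 42)
h = 42
F = 1857/860 (F = 2 - (11/10 + 61/(-43))/2 = 2 - (11*(⅒) + 61*(-1/43))/2 = 2 - (11/10 - 61/43)/2 = 2 - ½*(-137/430) = 2 + 137/860 = 1857/860 ≈ 2.1593)
56*(h + F) = 56*(42 + 1857/860) = 56*(37977/860) = 531678/215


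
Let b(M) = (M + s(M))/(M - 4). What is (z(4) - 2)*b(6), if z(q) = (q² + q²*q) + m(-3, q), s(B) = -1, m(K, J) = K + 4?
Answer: 395/2 ≈ 197.50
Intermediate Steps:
m(K, J) = 4 + K
b(M) = (-1 + M)/(-4 + M) (b(M) = (M - 1)/(M - 4) = (-1 + M)/(-4 + M))
z(q) = 1 + q² + q³ (z(q) = (q² + q²*q) + (4 - 3) = (q² + q³) + 1 = 1 + q² + q³)
(z(4) - 2)*b(6) = ((1 + 4² + 4³) - 2)*((-1 + 6)/(-4 + 6)) = ((1 + 16 + 64) - 2)*(5/2) = (81 - 2)*((½)*5) = 79*(5/2) = 395/2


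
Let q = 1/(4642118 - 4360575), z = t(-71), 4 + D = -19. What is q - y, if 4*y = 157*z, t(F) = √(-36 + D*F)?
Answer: 1/281543 - 157*√1597/4 ≈ -1568.5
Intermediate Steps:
D = -23 (D = -4 - 19 = -23)
t(F) = √(-36 - 23*F)
z = √1597 (z = √(-36 - 23*(-71)) = √(-36 + 1633) = √1597 ≈ 39.962)
y = 157*√1597/4 (y = (157*√1597)/4 = 157*√1597/4 ≈ 1568.5)
q = 1/281543 ≈ 3.5519e-6
q - y = 1/281543 - 157*√1597/4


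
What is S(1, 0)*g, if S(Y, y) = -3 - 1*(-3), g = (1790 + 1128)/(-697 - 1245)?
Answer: 0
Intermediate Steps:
g = -1459/971 (g = 2918/(-1942) = 2918*(-1/1942) = -1459/971 ≈ -1.5026)
S(Y, y) = 0 (S(Y, y) = -3 + 3 = 0)
S(1, 0)*g = 0*(-1459/971) = 0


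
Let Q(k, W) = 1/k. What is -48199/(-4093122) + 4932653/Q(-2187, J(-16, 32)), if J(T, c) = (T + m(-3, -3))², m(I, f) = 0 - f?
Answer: -44155421771152343/4093122 ≈ -1.0788e+10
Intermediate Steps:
m(I, f) = -f
J(T, c) = (3 + T)² (J(T, c) = (T - 1*(-3))² = (T + 3)² = (3 + T)²)
-48199/(-4093122) + 4932653/Q(-2187, J(-16, 32)) = -48199/(-4093122) + 4932653/(1/(-2187)) = -48199*(-1/4093122) + 4932653/(-1/2187) = 48199/4093122 + 4932653*(-2187) = 48199/4093122 - 10787712111 = -44155421771152343/4093122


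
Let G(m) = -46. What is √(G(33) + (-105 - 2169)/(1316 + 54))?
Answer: I*√22363195/685 ≈ 6.9036*I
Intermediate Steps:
√(G(33) + (-105 - 2169)/(1316 + 54)) = √(-46 + (-105 - 2169)/(1316 + 54)) = √(-46 - 2274/1370) = √(-46 - 2274*1/1370) = √(-46 - 1137/685) = √(-32647/685) = I*√22363195/685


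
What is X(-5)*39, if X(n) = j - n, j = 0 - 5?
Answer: 0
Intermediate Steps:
j = -5
X(n) = -5 - n
X(-5)*39 = (-5 - 1*(-5))*39 = (-5 + 5)*39 = 0*39 = 0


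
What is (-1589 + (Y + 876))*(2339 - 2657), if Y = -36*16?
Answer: 409902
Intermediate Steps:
Y = -576
(-1589 + (Y + 876))*(2339 - 2657) = (-1589 + (-576 + 876))*(2339 - 2657) = (-1589 + 300)*(-318) = -1289*(-318) = 409902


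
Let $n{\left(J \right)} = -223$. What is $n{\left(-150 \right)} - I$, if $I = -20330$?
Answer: $20107$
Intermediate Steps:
$n{\left(-150 \right)} - I = -223 - -20330 = -223 + 20330 = 20107$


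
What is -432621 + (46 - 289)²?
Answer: -373572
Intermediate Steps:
-432621 + (46 - 289)² = -432621 + (-243)² = -432621 + 59049 = -373572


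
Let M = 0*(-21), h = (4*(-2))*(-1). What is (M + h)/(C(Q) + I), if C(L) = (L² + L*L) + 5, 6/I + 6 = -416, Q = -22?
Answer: 422/51325 ≈ 0.0082221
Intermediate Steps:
I = -3/211 (I = 6/(-6 - 416) = 6/(-422) = 6*(-1/422) = -3/211 ≈ -0.014218)
C(L) = 5 + 2*L² (C(L) = (L² + L²) + 5 = 2*L² + 5 = 5 + 2*L²)
h = 8 (h = -8*(-1) = 8)
M = 0
(M + h)/(C(Q) + I) = (0 + 8)/((5 + 2*(-22)²) - 3/211) = 8/((5 + 2*484) - 3/211) = 8/((5 + 968) - 3/211) = 8/(973 - 3/211) = 8/(205300/211) = 8*(211/205300) = 422/51325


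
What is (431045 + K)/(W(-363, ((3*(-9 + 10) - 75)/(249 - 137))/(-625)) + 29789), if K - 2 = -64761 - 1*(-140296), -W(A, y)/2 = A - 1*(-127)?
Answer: 506582/30261 ≈ 16.740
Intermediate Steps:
W(A, y) = -254 - 2*A (W(A, y) = -2*(A - 1*(-127)) = -2*(A + 127) = -2*(127 + A) = -254 - 2*A)
K = 75537 (K = 2 + (-64761 - 1*(-140296)) = 2 + (-64761 + 140296) = 2 + 75535 = 75537)
(431045 + K)/(W(-363, ((3*(-9 + 10) - 75)/(249 - 137))/(-625)) + 29789) = (431045 + 75537)/((-254 - 2*(-363)) + 29789) = 506582/((-254 + 726) + 29789) = 506582/(472 + 29789) = 506582/30261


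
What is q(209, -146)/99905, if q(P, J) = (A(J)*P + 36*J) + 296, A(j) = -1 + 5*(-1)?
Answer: -478/7685 ≈ -0.062199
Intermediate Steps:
A(j) = -6 (A(j) = -1 - 5 = -6)
q(P, J) = 296 - 6*P + 36*J (q(P, J) = (-6*P + 36*J) + 296 = 296 - 6*P + 36*J)
q(209, -146)/99905 = (296 - 6*209 + 36*(-146))/99905 = (296 - 1254 - 5256)*(1/99905) = -6214*1/99905 = -478/7685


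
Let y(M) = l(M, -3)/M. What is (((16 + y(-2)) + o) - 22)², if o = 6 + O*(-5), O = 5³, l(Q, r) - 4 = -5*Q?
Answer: 399424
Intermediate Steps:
l(Q, r) = 4 - 5*Q
O = 125
y(M) = (4 - 5*M)/M
o = -619 (o = 6 + 125*(-5) = 6 - 625 = -619)
(((16 + y(-2)) + o) - 22)² = (((16 + (-5 + 4/(-2))) - 619) - 22)² = (((16 + (-5 + 4*(-½))) - 619) - 22)² = (((16 + (-5 - 2)) - 619) - 22)² = (((16 - 7) - 619) - 22)² = ((9 - 619) - 22)² = (-610 - 22)² = (-632)² = 399424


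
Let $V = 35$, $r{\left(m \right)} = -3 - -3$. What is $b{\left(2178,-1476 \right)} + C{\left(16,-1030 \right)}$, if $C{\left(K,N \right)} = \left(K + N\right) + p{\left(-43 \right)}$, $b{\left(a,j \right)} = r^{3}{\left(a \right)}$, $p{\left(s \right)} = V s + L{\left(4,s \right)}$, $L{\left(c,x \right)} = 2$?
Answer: $-2517$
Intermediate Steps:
$r{\left(m \right)} = 0$ ($r{\left(m \right)} = -3 + 3 = 0$)
$p{\left(s \right)} = 2 + 35 s$ ($p{\left(s \right)} = 35 s + 2 = 2 + 35 s$)
$b{\left(a,j \right)} = 0$ ($b{\left(a,j \right)} = 0^{3} = 0$)
$C{\left(K,N \right)} = -1503 + K + N$ ($C{\left(K,N \right)} = \left(K + N\right) + \left(2 + 35 \left(-43\right)\right) = \left(K + N\right) + \left(2 - 1505\right) = \left(K + N\right) - 1503 = -1503 + K + N$)
$b{\left(2178,-1476 \right)} + C{\left(16,-1030 \right)} = 0 - 2517 = -2517$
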